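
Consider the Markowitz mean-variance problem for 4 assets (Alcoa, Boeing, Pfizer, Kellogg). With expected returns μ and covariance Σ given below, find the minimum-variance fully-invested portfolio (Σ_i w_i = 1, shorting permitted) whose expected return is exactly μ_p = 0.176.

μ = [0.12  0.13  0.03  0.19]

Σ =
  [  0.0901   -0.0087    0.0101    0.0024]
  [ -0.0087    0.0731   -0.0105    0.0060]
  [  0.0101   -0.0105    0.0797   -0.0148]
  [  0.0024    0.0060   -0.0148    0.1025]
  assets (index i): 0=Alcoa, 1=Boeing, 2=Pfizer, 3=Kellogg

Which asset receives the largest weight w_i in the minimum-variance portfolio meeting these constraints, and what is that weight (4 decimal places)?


u=Σ⁻¹μ = [1.3786  1.9064  0.7916  1.8241]
v=Σ⁻¹𝟙 = [10.6634  16.2683  15.3387  10.7689]
a=μᵀu=0.783595  b=𝟙ᵀu=5.900735  c=𝟙ᵀv=53.039300  D=ac−b²=6.742644
λ₁=(c·0.176−b)/D = (53.039300·0.176−5.900735)/6.742644 = 0.509323
λ₂=(a−b·0.176)/D = (0.783595−5.900735·0.176)/6.742644 = -0.037809
w* = 0.509323·u + -0.037809·v:
  w_0 = 0.509323·1.3786 + -0.037809·10.6634 = 0.2990  (Alcoa)
  w_1 = 0.509323·1.9064 + -0.037809·16.2683 = 0.3559  (Boeing)
  w_2 = 0.509323·0.7916 + -0.037809·15.3387 = -0.1768  (Pfizer)
  w_3 = 0.509323·1.8241 + -0.037809·10.7689 = 0.5219  (Kellogg)
Σw_i=1.0000  μᵀw=0.1760
σ²=wᵀΣw=λ₁·μ_p+λ₂ = 0.509323·0.176 + -0.037809 = 0.051831 ≈ 0.0518

Kellogg (0.5219)


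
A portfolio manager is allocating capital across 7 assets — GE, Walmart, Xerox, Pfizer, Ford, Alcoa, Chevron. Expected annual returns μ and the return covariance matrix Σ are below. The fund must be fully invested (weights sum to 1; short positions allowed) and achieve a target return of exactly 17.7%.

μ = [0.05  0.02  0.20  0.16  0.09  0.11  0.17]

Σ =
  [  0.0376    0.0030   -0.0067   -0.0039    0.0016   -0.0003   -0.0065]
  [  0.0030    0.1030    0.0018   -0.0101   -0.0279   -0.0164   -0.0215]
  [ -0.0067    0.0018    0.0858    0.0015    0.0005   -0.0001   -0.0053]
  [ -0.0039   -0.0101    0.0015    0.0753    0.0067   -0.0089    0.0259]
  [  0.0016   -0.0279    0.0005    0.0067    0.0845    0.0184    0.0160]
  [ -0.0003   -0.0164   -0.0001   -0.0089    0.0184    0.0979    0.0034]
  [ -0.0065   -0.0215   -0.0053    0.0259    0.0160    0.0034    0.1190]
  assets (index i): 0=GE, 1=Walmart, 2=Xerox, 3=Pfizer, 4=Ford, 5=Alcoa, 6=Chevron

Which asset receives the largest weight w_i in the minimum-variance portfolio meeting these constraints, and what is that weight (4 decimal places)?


x=Σ⁻¹μ = [2.1121  0.9269  2.5185  1.9682  0.6354  1.3032  1.2725]
y=Σ⁻¹𝟙 = [30.3381  16.7799  13.9119  14.2255  11.3213  11.9941  8.7507]
a=μᵀx=1.359625  b=𝟙ᵀx=10.736857  c=𝟙ᵀy=107.321561  D=ac−b²=30.636943
λ₁=(c·0.177−b)/D = (107.321561·0.177−10.736857)/30.636943 = 0.269578
λ₂=(a−b·0.177)/D = (1.359625−10.736857·0.177)/30.636943 = -0.017652
w* = 0.269578·x + -0.017652·y:
  w_0 = 0.269578·2.1121 + -0.017652·30.3381 = 0.0339  (GE)
  w_1 = 0.269578·0.9269 + -0.017652·16.7799 = -0.0463  (Walmart)
  w_2 = 0.269578·2.5185 + -0.017652·13.9119 = 0.4334  (Xerox)
  w_3 = 0.269578·1.9682 + -0.017652·14.2255 = 0.2795  (Pfizer)
  w_4 = 0.269578·0.6354 + -0.017652·11.3213 = -0.0285  (Ford)
  w_5 = 0.269578·1.3032 + -0.017652·11.9941 = 0.1396  (Alcoa)
  w_6 = 0.269578·1.2725 + -0.017652·8.7507 = 0.1886  (Chevron)
Σw_i=1.0000  μᵀw=0.1770
σ²=wᵀΣw=λ₁·μ_p+λ₂ = 0.269578·0.177 + -0.017652 = 0.030064 ≈ 0.0301

Xerox (0.4334)


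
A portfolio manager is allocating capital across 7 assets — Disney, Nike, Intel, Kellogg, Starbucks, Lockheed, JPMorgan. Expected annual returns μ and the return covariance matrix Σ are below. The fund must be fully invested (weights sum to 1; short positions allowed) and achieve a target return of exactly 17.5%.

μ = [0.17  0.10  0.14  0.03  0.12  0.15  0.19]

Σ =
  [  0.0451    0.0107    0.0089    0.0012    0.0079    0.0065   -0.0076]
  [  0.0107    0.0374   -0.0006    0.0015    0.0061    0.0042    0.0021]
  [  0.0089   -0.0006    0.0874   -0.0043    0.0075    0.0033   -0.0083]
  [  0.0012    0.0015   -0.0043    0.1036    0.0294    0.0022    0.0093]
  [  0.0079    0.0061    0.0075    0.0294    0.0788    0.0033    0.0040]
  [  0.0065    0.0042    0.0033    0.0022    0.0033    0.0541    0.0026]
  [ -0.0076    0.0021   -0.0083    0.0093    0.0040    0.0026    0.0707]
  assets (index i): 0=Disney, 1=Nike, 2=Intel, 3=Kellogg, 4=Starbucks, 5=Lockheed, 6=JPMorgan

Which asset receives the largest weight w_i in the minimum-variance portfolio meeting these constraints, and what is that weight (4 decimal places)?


p=Σ⁻¹μ = [3.2927  1.2325  1.4090  -0.2600  0.8196  2.0078  3.0842]
q=Σ⁻¹𝟙 = [15.0261  19.2323  10.8609  6.6565  4.8708  13.2431  14.8251]
a=μᵀp=1.857961  b=𝟙ᵀp=11.585614  c=𝟙ᵀq=84.714761  D=ac−b²=23.170297
λ₁=(c·0.175−b)/D = (84.714761·0.175−11.585614)/23.170297 = 0.139811
λ₂=(a−b·0.175)/D = (1.857961−11.585614·0.175)/23.170297 = -0.007316
w* = 0.139811·p + -0.007316·q:
  w_0 = 0.139811·3.2927 + -0.007316·15.0261 = 0.3504  (Disney)
  w_1 = 0.139811·1.2325 + -0.007316·19.2323 = 0.0316  (Nike)
  w_2 = 0.139811·1.4090 + -0.007316·10.8609 = 0.1175  (Intel)
  w_3 = 0.139811·-0.2600 + -0.007316·6.6565 = -0.0851  (Kellogg)
  w_4 = 0.139811·0.8196 + -0.007316·4.8708 = 0.0790  (Starbucks)
  w_5 = 0.139811·2.0078 + -0.007316·13.2431 = 0.1838  (Lockheed)
  w_6 = 0.139811·3.0842 + -0.007316·14.8251 = 0.3227  (JPMorgan)
Σw_i=1.0000  μᵀw=0.1750
σ²=wᵀΣw=λ₁·μ_p+λ₂ = 0.139811·0.175 + -0.007316 = 0.017151 ≈ 0.0172

Disney (0.3504)


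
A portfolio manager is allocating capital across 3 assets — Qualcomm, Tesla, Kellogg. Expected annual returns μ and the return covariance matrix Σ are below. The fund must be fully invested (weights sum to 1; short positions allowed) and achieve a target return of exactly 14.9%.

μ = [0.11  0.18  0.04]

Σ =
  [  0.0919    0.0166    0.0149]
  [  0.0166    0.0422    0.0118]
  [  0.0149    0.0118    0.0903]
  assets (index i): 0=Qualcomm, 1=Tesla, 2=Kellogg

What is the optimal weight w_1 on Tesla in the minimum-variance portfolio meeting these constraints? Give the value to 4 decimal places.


0.6976

u=Σ⁻¹μ = [0.4802  4.1256  -0.1754]
v=Σ⁻¹𝟙 = [6.1988  19.1474  7.5493]
a=μᵀu=0.788405  b=𝟙ᵀu=4.430363  c=𝟙ᵀv=32.895428  D=ac−b²=6.306798
λ₁=(c·0.149−b)/D = (32.895428·0.149−4.430363)/6.306798 = 0.074690
λ₂=(a−b·0.149)/D = (0.788405−4.430363·0.149)/6.306798 = 0.020340
w* = 0.074690·u + 0.020340·v:
  w_0 = 0.074690·0.4802 + 0.020340·6.1988 = 0.1619  (Qualcomm)
  w_1 = 0.074690·4.1256 + 0.020340·19.1474 = 0.6976  (Tesla)
  w_2 = 0.074690·-0.1754 + 0.020340·7.5493 = 0.1405  (Kellogg)
Σw_i=1.0000  μᵀw=0.1490
σ²=wᵀΣw=λ₁·μ_p+λ₂ = 0.074690·0.149 + 0.020340 = 0.031469 ≈ 0.0315


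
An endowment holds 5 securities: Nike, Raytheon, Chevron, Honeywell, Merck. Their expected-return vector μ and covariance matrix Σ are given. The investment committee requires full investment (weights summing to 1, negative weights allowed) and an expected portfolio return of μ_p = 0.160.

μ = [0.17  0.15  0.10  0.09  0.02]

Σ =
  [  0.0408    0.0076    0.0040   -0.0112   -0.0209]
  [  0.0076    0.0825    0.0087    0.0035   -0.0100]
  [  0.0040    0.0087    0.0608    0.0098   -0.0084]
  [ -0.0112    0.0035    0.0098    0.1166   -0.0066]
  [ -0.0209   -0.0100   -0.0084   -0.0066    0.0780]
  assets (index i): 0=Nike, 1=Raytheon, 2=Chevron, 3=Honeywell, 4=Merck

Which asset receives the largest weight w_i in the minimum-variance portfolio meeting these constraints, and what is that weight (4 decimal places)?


x=Σ⁻¹μ = [5.1839  1.4125  1.1855  1.2443  2.0595]
y=Σ⁻¹𝟙 = [38.4740  9.8203  14.2529  12.3055  26.9648]
a=μᵀx=1.364865  b=𝟙ᵀx=11.085713  c=𝟙ᵀy=101.817526  D=ac−b²=16.074163
λ₁=(c·0.160−b)/D = (101.817526·0.160−11.085713)/16.074163 = 0.323817
λ₂=(a−b·0.160)/D = (1.364865−11.085713·0.160)/16.074163 = -0.025435
w* = 0.323817·x + -0.025435·y:
  w_0 = 0.323817·5.1839 + -0.025435·38.4740 = 0.7000  (Nike)
  w_1 = 0.323817·1.4125 + -0.025435·9.8203 = 0.2076  (Raytheon)
  w_2 = 0.323817·1.1855 + -0.025435·14.2529 = 0.0214  (Chevron)
  w_3 = 0.323817·1.2443 + -0.025435·12.3055 = 0.0899  (Honeywell)
  w_4 = 0.323817·2.0595 + -0.025435·26.9648 = -0.0190  (Merck)
Σw_i=1.0000  μᵀw=0.1600
σ²=wᵀΣw=λ₁·μ_p+λ₂ = 0.323817·0.160 + -0.025435 = 0.026376 ≈ 0.0264

Nike (0.7000)


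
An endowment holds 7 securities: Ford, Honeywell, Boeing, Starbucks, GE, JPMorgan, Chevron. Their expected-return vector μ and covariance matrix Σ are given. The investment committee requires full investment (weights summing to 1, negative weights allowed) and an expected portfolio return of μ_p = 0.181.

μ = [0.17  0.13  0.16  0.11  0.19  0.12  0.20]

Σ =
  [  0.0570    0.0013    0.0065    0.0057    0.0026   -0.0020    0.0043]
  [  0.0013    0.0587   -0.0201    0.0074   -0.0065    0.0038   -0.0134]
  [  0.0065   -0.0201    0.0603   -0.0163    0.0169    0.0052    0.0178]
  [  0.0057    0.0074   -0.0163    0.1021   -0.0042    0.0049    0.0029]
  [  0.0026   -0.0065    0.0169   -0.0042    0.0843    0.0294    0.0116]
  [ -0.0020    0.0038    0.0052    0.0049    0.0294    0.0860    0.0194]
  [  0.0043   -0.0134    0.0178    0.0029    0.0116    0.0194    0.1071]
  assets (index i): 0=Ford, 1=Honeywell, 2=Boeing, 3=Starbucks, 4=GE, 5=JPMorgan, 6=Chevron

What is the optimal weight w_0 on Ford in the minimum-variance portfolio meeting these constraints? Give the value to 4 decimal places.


p=Σ⁻¹μ = [2.2567  3.5565  3.0013  1.1924  1.6639  0.1373  1.4856]
q=Σ⁻¹𝟙 = [12.7759  24.8574  22.1666  10.6740  6.8187  5.1274  6.2938]
a=μᵀp=2.087097  b=𝟙ᵀp=13.293747  c=𝟙ᵀq=88.713690  D=ac−b²=8.430398
λ₁=(c·0.181−b)/D = (88.713690·0.181−13.293747)/8.430398 = 0.327794
λ₂=(a−b·0.181)/D = (2.087097−13.293747·0.181)/8.430398 = -0.037848
w* = 0.327794·p + -0.037848·q:
  w_0 = 0.327794·2.2567 + -0.037848·12.7759 = 0.2562  (Ford)
  w_1 = 0.327794·3.5565 + -0.037848·24.8574 = 0.2250  (Honeywell)
  w_2 = 0.327794·3.0013 + -0.037848·22.1666 = 0.1448  (Boeing)
  w_3 = 0.327794·1.1924 + -0.037848·10.6740 = -0.0131  (Starbucks)
  w_4 = 0.327794·1.6639 + -0.037848·6.8187 = 0.2873  (GE)
  w_5 = 0.327794·0.1373 + -0.037848·5.1274 = -0.1490  (JPMorgan)
  w_6 = 0.327794·1.4856 + -0.037848·6.2938 = 0.2488  (Chevron)
Σw_i=1.0000  μᵀw=0.1810
σ²=wᵀΣw=λ₁·μ_p+λ₂ = 0.327794·0.181 + -0.037848 = 0.021483 ≈ 0.0215

0.2562


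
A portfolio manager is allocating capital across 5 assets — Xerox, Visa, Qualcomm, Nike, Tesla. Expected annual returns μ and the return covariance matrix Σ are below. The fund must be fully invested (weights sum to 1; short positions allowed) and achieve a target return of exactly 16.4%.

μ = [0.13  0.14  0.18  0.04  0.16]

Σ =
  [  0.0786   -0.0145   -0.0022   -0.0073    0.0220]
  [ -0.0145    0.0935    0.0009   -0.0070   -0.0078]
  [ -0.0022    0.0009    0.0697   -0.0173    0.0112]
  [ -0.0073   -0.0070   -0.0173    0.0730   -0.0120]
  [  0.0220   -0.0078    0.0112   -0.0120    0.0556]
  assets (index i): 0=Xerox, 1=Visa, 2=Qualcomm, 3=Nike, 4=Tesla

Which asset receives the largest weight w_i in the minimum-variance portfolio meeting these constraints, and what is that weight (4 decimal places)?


Qualcomm (0.3706)

g=Σ⁻¹μ = [1.6194  2.0683  2.7034  1.9437  2.4021]
h=Σ⁻¹𝟙 = [13.7668  15.7703  17.7960  23.4732  16.2321]
a=μᵀg=1.448770  b=𝟙ᵀg=10.736867  c=𝟙ᵀh=87.038399  D=ac−b²=10.818301
λ₁=(c·0.164−b)/D = (87.038399·0.164−10.736867)/10.818301 = 0.326986
λ₂=(a−b·0.164)/D = (1.448770−10.736867·0.164)/10.818301 = -0.028847
w* = 0.326986·g + -0.028847·h:
  w_0 = 0.326986·1.6194 + -0.028847·13.7668 = 0.1324  (Xerox)
  w_1 = 0.326986·2.0683 + -0.028847·15.7703 = 0.2214  (Visa)
  w_2 = 0.326986·2.7034 + -0.028847·17.7960 = 0.3706  (Qualcomm)
  w_3 = 0.326986·1.9437 + -0.028847·23.4732 = -0.0416  (Nike)
  w_4 = 0.326986·2.4021 + -0.028847·16.2321 = 0.3172  (Tesla)
Σw_i=1.0000  μᵀw=0.1640
σ²=wᵀΣw=λ₁·μ_p+λ₂ = 0.326986·0.164 + -0.028847 = 0.024779 ≈ 0.0248


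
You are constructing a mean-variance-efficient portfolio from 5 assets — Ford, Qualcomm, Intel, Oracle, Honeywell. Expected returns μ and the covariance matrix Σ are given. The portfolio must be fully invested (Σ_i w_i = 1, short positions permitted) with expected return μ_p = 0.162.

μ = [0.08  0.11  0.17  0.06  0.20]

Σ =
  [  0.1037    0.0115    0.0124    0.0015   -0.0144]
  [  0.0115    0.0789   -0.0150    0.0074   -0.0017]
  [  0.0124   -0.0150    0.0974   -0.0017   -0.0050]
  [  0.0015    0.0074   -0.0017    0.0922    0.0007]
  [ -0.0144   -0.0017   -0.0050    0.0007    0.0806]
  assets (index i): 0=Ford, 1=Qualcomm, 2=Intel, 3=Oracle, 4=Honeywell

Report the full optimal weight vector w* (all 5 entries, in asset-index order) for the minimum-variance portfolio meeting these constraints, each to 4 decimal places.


u=Σ⁻¹μ = [0.7134  1.6939  2.0666  0.5203  2.7683]
v=Σ⁻¹𝟙 = [8.6667  13.1206  12.1194  9.7623  14.8991]
a=μᵀu=1.179595  b=𝟙ᵀu=7.762461  c=𝟙ᵀv=58.568081  D=ac−b²=8.830841
λ₁=(c·0.162−b)/D = (58.568081·0.162−7.762461)/8.830841 = 0.195402
λ₂=(a−b·0.162)/D = (1.179595−7.762461·0.162)/8.830841 = -0.008824
w* = 0.195402·u + -0.008824·v:
  w_0 = 0.195402·0.7134 + -0.008824·8.6667 = 0.0629  (Ford)
  w_1 = 0.195402·1.6939 + -0.008824·13.1206 = 0.2152  (Qualcomm)
  w_2 = 0.195402·2.0666 + -0.008824·12.1194 = 0.2969  (Intel)
  w_3 = 0.195402·0.5203 + -0.008824·9.7623 = 0.0155  (Oracle)
  w_4 = 0.195402·2.7683 + -0.008824·14.8991 = 0.4095  (Honeywell)
Σw_i=1.0000  μᵀw=0.1620
σ²=wᵀΣw=λ₁·μ_p+λ₂ = 0.195402·0.162 + -0.008824 = 0.022831 ≈ 0.0228

0.0629  0.2152  0.2969  0.0155  0.4095


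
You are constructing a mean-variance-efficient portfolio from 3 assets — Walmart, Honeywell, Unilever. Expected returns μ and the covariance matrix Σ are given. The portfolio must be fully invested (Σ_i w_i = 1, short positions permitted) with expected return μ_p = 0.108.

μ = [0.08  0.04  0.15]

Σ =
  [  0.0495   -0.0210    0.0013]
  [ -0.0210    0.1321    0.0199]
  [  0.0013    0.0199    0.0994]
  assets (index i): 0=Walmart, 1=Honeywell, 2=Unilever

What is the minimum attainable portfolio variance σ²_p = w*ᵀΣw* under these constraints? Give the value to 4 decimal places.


0.0321

g=Σ⁻¹μ = [1.7341  0.3656  1.4132]
h=Σ⁻¹𝟙 = [24.3640  10.2859  7.6825]
a=μᵀg=0.365333  b=𝟙ᵀg=3.512922  c=𝟙ᵀh=42.332290  D=ac−b²=3.124753
λ₁=(c·0.108−b)/D = (42.332290·0.108−3.512922)/3.124753 = 0.338896
λ₂=(a−b·0.108)/D = (0.365333−3.512922·0.108)/3.124753 = -0.004500
w* = 0.338896·g + -0.004500·h:
  w_0 = 0.338896·1.7341 + -0.004500·24.3640 = 0.4780  (Walmart)
  w_1 = 0.338896·0.3656 + -0.004500·10.2859 = 0.0776  (Honeywell)
  w_2 = 0.338896·1.4132 + -0.004500·7.6825 = 0.4443  (Unilever)
Σw_i=1.0000  μᵀw=0.1080
σ²=wᵀΣw=λ₁·μ_p+λ₂ = 0.338896·0.108 + -0.004500 = 0.032100 ≈ 0.0321


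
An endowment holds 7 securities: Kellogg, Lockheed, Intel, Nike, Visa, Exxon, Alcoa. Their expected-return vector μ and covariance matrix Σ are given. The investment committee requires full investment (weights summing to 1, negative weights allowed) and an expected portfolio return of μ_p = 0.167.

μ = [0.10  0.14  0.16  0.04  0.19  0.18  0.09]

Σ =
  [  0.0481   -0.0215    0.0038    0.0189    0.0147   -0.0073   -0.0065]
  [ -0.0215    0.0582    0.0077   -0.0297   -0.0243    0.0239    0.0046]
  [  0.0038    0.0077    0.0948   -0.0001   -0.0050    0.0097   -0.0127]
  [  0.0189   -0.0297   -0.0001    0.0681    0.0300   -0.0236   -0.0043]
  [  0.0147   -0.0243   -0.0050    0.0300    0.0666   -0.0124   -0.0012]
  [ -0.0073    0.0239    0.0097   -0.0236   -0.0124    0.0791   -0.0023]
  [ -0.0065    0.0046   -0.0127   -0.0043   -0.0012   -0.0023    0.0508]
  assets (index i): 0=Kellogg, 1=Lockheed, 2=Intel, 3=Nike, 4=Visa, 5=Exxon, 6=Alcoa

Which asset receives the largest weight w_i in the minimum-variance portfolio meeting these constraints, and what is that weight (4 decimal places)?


g=Σ⁻¹μ = [3.0243  4.3549  1.5432  0.7316  3.9686  1.9597  2.3945]
h=Σ⁻¹𝟙 = [28.4760  37.1188  9.3189  21.9635  15.8937  12.6866  25.1061]
a=μᵀg=2.510564  b=𝟙ᵀg=17.976729  c=𝟙ᵀh=150.563560  D=ac−b²=54.836672
λ₁=(c·0.167−b)/D = (150.563560·0.167−17.976729)/54.836672 = 0.130704
λ₂=(a−b·0.167)/D = (2.510564−17.976729·0.167)/54.836672 = -0.008964
w* = 0.130704·g + -0.008964·h:
  w_0 = 0.130704·3.0243 + -0.008964·28.4760 = 0.1400  (Kellogg)
  w_1 = 0.130704·4.3549 + -0.008964·37.1188 = 0.2365  (Lockheed)
  w_2 = 0.130704·1.5432 + -0.008964·9.3189 = 0.1182  (Intel)
  w_3 = 0.130704·0.7316 + -0.008964·21.9635 = -0.1013  (Nike)
  w_4 = 0.130704·3.9686 + -0.008964·15.8937 = 0.3762  (Visa)
  w_5 = 0.130704·1.9597 + -0.008964·12.6866 = 0.1424  (Exxon)
  w_6 = 0.130704·2.3945 + -0.008964·25.1061 = 0.0879  (Alcoa)
Σw_i=1.0000  μᵀw=0.1670
σ²=wᵀΣw=λ₁·μ_p+λ₂ = 0.130704·0.167 + -0.008964 = 0.012864 ≈ 0.0129

Visa (0.3762)


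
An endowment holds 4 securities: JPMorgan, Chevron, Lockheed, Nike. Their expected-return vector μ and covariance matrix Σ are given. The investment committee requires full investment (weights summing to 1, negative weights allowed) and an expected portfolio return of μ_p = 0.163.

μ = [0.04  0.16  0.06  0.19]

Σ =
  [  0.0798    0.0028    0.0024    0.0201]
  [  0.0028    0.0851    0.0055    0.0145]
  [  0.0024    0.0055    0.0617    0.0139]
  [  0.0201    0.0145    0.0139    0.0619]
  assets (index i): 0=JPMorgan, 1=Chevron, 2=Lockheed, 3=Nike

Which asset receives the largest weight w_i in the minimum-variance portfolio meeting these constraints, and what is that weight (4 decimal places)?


p=Σ⁻¹μ = [-0.2529  1.4013  0.2331  2.7710]
q=Σ⁻¹𝟙 = [9.8385  9.2385  13.2387  7.8234]
a=μᵀp=0.754561  b=𝟙ᵀp=4.152479  c=𝟙ᵀq=40.139150  D=ac−b²=13.044342
λ₁=(c·0.163−b)/D = (40.139150·0.163−4.152479)/13.044342 = 0.183237
λ₂=(a−b·0.163)/D = (0.754561−4.152479·0.163)/13.044342 = 0.005957
w* = 0.183237·p + 0.005957·q:
  w_0 = 0.183237·-0.2529 + 0.005957·9.8385 = 0.0123  (JPMorgan)
  w_1 = 0.183237·1.4013 + 0.005957·9.2385 = 0.3118  (Chevron)
  w_2 = 0.183237·0.2331 + 0.005957·13.2387 = 0.1216  (Lockheed)
  w_3 = 0.183237·2.7710 + 0.005957·7.8234 = 0.5544  (Nike)
Σw_i=1.0000  μᵀw=0.1630
σ²=wᵀΣw=λ₁·μ_p+λ₂ = 0.183237·0.163 + 0.005957 = 0.035825 ≈ 0.0358

Nike (0.5544)


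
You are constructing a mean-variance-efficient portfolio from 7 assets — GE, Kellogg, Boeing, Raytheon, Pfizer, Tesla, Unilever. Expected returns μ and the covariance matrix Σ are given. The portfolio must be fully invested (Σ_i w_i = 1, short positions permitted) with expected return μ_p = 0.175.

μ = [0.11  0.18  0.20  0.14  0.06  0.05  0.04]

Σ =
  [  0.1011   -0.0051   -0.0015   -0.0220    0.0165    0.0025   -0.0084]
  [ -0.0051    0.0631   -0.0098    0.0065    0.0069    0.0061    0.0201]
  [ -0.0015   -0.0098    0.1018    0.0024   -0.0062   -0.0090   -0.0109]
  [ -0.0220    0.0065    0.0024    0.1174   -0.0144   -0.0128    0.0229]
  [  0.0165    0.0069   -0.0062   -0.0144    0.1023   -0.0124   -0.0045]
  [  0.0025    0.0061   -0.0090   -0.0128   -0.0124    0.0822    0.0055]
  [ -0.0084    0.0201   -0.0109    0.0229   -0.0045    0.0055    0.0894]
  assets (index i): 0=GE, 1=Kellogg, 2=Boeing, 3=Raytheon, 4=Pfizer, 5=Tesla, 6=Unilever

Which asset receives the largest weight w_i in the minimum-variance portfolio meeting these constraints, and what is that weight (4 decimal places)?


Kellogg (0.4300)

u=Σ⁻¹μ = [1.4595  3.1029  2.3434  1.4642  0.5917  0.9228  -0.2294]
v=Σ⁻¹𝟙 = [11.5456  12.4824  13.8502  11.2808  11.7127  15.3990  7.9053]
a=μᵀu=1.465198  b=𝟙ᵀu=9.655125  c=𝟙ᵀv=84.175987  D=ac−b²=30.113067
λ₁=(c·0.175−b)/D = (84.175987·0.175−9.655125)/30.113067 = 0.168554
λ₂=(a−b·0.175)/D = (1.465198−9.655125·0.175)/30.113067 = -0.007454
w* = 0.168554·u + -0.007454·v:
  w_0 = 0.168554·1.4595 + -0.007454·11.5456 = 0.1599  (GE)
  w_1 = 0.168554·3.1029 + -0.007454·12.4824 = 0.4300  (Kellogg)
  w_2 = 0.168554·2.3434 + -0.007454·13.8502 = 0.2918  (Boeing)
  w_3 = 0.168554·1.4642 + -0.007454·11.2808 = 0.1627  (Raytheon)
  w_4 = 0.168554·0.5917 + -0.007454·11.7127 = 0.0124  (Pfizer)
  w_5 = 0.168554·0.9228 + -0.007454·15.3990 = 0.0408  (Tesla)
  w_6 = 0.168554·-0.2294 + -0.007454·7.9053 = -0.0976  (Unilever)
Σw_i=1.0000  μᵀw=0.1750
σ²=wᵀΣw=λ₁·μ_p+λ₂ = 0.168554·0.175 + -0.007454 = 0.022043 ≈ 0.0220


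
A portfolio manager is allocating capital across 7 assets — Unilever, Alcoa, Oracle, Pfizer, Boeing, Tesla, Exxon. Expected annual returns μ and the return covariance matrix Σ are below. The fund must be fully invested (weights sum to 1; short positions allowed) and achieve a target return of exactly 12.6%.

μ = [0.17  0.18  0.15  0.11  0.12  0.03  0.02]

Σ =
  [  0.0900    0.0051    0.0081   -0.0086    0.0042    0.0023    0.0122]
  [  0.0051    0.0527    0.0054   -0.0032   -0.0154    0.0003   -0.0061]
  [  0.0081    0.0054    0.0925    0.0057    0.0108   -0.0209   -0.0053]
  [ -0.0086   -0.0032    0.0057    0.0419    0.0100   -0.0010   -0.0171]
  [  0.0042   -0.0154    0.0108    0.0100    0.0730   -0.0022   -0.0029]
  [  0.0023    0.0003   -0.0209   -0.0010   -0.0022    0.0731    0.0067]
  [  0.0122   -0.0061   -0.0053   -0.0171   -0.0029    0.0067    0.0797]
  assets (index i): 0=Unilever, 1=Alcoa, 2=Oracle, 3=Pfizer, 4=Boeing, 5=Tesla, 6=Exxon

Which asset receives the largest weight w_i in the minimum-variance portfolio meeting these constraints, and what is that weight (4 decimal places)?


x=Σ⁻¹μ = [1.6184  4.0098  1.0403  3.1238  1.8764  0.6421  1.0638]
y=Σ⁻¹𝟙 = [8.0539  25.4569  9.5907  31.2429  14.1504  15.0980  19.8493]
a=μᵀx=1.762269  b=𝟙ᵀx=13.374716  c=𝟙ᵀy=123.442244  D=ac−b²=38.655392
λ₁=(c·0.126−b)/D = (123.442244·0.126−13.374716)/38.655392 = 0.056370
λ₂=(a−b·0.126)/D = (1.762269−13.374716·0.126)/38.655392 = 0.001993
w* = 0.056370·x + 0.001993·y:
  w_0 = 0.056370·1.6184 + 0.001993·8.0539 = 0.1073  (Unilever)
  w_1 = 0.056370·4.0098 + 0.001993·25.4569 = 0.2768  (Alcoa)
  w_2 = 0.056370·1.0403 + 0.001993·9.5907 = 0.0778  (Oracle)
  w_3 = 0.056370·3.1238 + 0.001993·31.2429 = 0.2384  (Pfizer)
  w_4 = 0.056370·1.8764 + 0.001993·14.1504 = 0.1340  (Boeing)
  w_5 = 0.056370·0.6421 + 0.001993·15.0980 = 0.0663  (Tesla)
  w_6 = 0.056370·1.0638 + 0.001993·19.8493 = 0.0995  (Exxon)
Σw_i=1.0000  μᵀw=0.1260
σ²=wᵀΣw=λ₁·μ_p+λ₂ = 0.056370·0.126 + 0.001993 = 0.009096 ≈ 0.0091

Alcoa (0.2768)


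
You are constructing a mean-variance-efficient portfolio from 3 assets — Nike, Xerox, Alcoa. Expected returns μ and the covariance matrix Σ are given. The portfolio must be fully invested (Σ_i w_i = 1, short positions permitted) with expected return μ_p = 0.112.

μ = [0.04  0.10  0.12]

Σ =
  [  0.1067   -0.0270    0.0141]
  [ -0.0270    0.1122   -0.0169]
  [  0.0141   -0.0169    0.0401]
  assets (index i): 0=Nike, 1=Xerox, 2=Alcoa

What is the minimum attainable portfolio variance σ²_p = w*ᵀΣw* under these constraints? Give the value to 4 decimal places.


0.0216

g=Σ⁻¹μ = [0.2869  1.4905  3.5198]
h=Σ⁻¹𝟙 = [9.5695  15.4453  28.0822]
a=μᵀg=0.582898  b=𝟙ᵀg=5.297176  c=𝟙ᵀh=53.097015  D=ac−b²=2.890097
λ₁=(c·0.112−b)/D = (53.097015·0.112−5.297176)/2.890097 = 0.224799
λ₂=(a−b·0.112)/D = (0.582898−5.297176·0.112)/2.890097 = -0.003593
w* = 0.224799·g + -0.003593·h:
  w_0 = 0.224799·0.2869 + -0.003593·9.5695 = 0.0301  (Nike)
  w_1 = 0.224799·1.4905 + -0.003593·15.4453 = 0.2796  (Xerox)
  w_2 = 0.224799·3.5198 + -0.003593·28.0822 = 0.6903  (Alcoa)
Σw_i=1.0000  μᵀw=0.1120
σ²=wᵀΣw=λ₁·μ_p+λ₂ = 0.224799·0.112 + -0.003593 = 0.021584 ≈ 0.0216


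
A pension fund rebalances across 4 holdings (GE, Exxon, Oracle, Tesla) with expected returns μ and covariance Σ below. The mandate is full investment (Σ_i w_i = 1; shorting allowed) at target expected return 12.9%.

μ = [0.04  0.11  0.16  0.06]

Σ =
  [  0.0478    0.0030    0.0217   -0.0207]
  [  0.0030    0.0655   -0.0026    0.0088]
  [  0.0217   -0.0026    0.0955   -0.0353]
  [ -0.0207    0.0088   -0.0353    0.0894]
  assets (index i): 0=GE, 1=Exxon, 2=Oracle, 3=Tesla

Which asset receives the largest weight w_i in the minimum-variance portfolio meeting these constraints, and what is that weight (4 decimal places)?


Oracle (0.5040)

g=Σ⁻¹μ = [0.3886  1.5508  2.1711  1.4657]
h=Σ⁻¹𝟙 = [23.1002  11.9705  13.1424  20.5454]
a=μᵀg=0.621457  b=𝟙ᵀg=5.576282  c=𝟙ᵀh=68.758563  D=ac−b²=11.635573
λ₁=(c·0.129−b)/D = (68.758563·0.129−5.576282)/11.635573 = 0.283061
λ₂=(a−b·0.129)/D = (0.621457−5.576282·0.129)/11.635573 = -0.008412
w* = 0.283061·g + -0.008412·h:
  w_0 = 0.283061·0.3886 + -0.008412·23.1002 = -0.0843  (GE)
  w_1 = 0.283061·1.5508 + -0.008412·11.9705 = 0.3383  (Exxon)
  w_2 = 0.283061·2.1711 + -0.008412·13.1424 = 0.5040  (Oracle)
  w_3 = 0.283061·1.4657 + -0.008412·20.5454 = 0.2421  (Tesla)
Σw_i=1.0000  μᵀw=0.1290
σ²=wᵀΣw=λ₁·μ_p+λ₂ = 0.283061·0.129 + -0.008412 = 0.028102 ≈ 0.0281


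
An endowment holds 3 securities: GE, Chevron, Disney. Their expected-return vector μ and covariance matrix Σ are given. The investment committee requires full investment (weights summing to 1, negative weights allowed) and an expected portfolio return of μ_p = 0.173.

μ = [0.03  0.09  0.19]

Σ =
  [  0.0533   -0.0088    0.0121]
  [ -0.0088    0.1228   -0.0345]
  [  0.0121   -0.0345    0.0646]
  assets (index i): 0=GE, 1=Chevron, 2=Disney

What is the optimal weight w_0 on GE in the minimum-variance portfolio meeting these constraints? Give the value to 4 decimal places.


-0.0993

u=Σ⁻¹μ = [-0.0255  1.8339  3.9253]
v=Σ⁻¹𝟙 = [16.6150  15.0697  20.4158]
a=μᵀu=0.910099  b=𝟙ᵀu=5.733731  c=𝟙ᵀv=52.100564  D=ac−b²=14.541021
λ₁=(c·0.173−b)/D = (52.100564·0.173−5.733731)/14.541021 = 0.225546
λ₂=(a−b·0.173)/D = (0.910099−5.733731·0.173)/14.541021 = -0.005628
w* = 0.225546·u + -0.005628·v:
  w_0 = 0.225546·-0.0255 + -0.005628·16.6150 = -0.0993  (GE)
  w_1 = 0.225546·1.8339 + -0.005628·15.0697 = 0.3288  (Chevron)
  w_2 = 0.225546·3.9253 + -0.005628·20.4158 = 0.7704  (Disney)
Σw_i=1.0000  μᵀw=0.1730
σ²=wᵀΣw=λ₁·μ_p+λ₂ = 0.225546·0.173 + -0.005628 = 0.033391 ≈ 0.0334


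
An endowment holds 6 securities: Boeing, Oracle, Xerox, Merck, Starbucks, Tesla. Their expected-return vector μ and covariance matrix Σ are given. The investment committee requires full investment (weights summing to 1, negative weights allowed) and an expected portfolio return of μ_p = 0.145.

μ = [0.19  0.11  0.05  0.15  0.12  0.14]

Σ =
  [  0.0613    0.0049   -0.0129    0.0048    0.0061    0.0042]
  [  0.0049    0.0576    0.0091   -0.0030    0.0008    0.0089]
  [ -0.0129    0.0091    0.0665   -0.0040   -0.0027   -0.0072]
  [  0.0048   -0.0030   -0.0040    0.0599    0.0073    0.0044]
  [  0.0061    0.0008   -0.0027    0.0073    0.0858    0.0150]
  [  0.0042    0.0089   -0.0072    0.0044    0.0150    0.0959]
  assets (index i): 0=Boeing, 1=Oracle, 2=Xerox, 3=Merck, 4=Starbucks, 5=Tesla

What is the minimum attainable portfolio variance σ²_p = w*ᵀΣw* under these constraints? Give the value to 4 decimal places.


x=Σ⁻¹μ = [2.9558  1.3728  1.4233  2.2496  0.8411  1.0751]
y=Σ⁻¹𝟙 = [16.6646  12.4629  18.6996  15.6466  8.2230  7.9409]
a=μᵀx=1.372657  b=𝟙ᵀx=9.917651  c=𝟙ᵀy=79.637617  D=ac−b²=10.955315
λ₁=(c·0.145−b)/D = (79.637617·0.145−9.917651)/10.955315 = 0.148768
λ₂=(a−b·0.145)/D = (1.372657−9.917651·0.145)/10.955315 = -0.005970
w* = 0.148768·x + -0.005970·y:
  w_0 = 0.148768·2.9558 + -0.005970·16.6646 = 0.3402  (Boeing)
  w_1 = 0.148768·1.3728 + -0.005970·12.4629 = 0.1298  (Oracle)
  w_2 = 0.148768·1.4233 + -0.005970·18.6996 = 0.1001  (Xerox)
  w_3 = 0.148768·2.2496 + -0.005970·15.6466 = 0.2413  (Merck)
  w_4 = 0.148768·0.8411 + -0.005970·8.2230 = 0.0760  (Starbucks)
  w_5 = 0.148768·1.0751 + -0.005970·7.9409 = 0.1125  (Tesla)
Σw_i=1.0000  μᵀw=0.1450
σ²=wᵀΣw=λ₁·μ_p+λ₂ = 0.148768·0.145 + -0.005970 = 0.015601 ≈ 0.0156

0.0156


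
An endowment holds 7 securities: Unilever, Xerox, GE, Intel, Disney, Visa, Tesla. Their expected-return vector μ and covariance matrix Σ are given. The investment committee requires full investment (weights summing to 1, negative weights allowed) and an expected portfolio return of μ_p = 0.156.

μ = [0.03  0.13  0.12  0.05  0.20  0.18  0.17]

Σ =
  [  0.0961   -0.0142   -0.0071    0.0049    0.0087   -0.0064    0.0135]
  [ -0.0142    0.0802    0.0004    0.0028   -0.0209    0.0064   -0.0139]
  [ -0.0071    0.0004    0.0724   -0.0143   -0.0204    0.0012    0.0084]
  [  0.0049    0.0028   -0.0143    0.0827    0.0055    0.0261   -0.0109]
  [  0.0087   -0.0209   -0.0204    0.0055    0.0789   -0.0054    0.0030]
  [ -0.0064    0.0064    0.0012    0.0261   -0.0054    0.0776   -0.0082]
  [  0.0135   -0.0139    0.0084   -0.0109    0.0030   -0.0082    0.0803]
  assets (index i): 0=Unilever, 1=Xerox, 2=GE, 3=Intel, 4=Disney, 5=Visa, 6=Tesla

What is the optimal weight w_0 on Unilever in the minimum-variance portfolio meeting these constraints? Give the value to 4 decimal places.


0.0335

u=Σ⁻¹μ = [0.3894  2.9283  2.5119  0.1672  3.9875  2.5493  2.4298]
v=Σ⁻¹𝟙 = [11.3465  21.2384  21.4689  11.3195  22.0336  10.9236  13.8051]
a=μᵀu=2.371602  b=𝟙ᵀu=14.963468  c=𝟙ᵀv=112.135635  D=ac−b²=42.035675
λ₁=(c·0.156−b)/D = (112.135635·0.156−14.963468)/42.035675 = 0.060180
λ₂=(a−b·0.156)/D = (2.371602−14.963468·0.156)/42.035675 = 0.000887
w* = 0.060180·u + 0.000887·v:
  w_0 = 0.060180·0.3894 + 0.000887·11.3465 = 0.0335  (Unilever)
  w_1 = 0.060180·2.9283 + 0.000887·21.2384 = 0.1951  (Xerox)
  w_2 = 0.060180·2.5119 + 0.000887·21.4689 = 0.1702  (GE)
  w_3 = 0.060180·0.1672 + 0.000887·11.3195 = 0.0201  (Intel)
  w_4 = 0.060180·3.9875 + 0.000887·22.0336 = 0.2595  (Disney)
  w_5 = 0.060180·2.5493 + 0.000887·10.9236 = 0.1631  (Visa)
  w_6 = 0.060180·2.4298 + 0.000887·13.8051 = 0.1585  (Tesla)
Σw_i=1.0000  μᵀw=0.1560
σ²=wᵀΣw=λ₁·μ_p+λ₂ = 0.060180·0.156 + 0.000887 = 0.010275 ≈ 0.0103


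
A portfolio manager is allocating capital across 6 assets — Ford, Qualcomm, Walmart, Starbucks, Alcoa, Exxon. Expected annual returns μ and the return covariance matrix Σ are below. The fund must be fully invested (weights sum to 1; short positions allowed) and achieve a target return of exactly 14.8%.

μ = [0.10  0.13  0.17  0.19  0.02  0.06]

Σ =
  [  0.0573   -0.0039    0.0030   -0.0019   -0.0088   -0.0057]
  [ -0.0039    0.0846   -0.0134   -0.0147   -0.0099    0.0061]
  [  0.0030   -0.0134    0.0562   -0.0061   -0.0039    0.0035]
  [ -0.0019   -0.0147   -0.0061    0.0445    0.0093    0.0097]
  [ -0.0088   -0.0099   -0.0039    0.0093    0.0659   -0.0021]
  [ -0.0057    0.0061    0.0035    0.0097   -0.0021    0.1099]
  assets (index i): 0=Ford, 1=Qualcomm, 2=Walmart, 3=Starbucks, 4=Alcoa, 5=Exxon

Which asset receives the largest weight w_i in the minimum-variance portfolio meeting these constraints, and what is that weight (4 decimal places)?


g=Σ⁻¹μ = [2.0033  3.4570  4.4460  6.0489  0.4932  -0.2081]
h=Σ⁻¹𝟙 = [22.2303  24.0511  26.5433  29.6980  19.3214  5.8199]
a=μᵀg=2.552223  b=𝟙ᵀg=16.240275  c=𝟙ᵀh=127.663997  D=ac−b²=62.080512
λ₁=(c·0.148−b)/D = (127.663997·0.148−16.240275)/62.080512 = 0.042751
λ₂=(a−b·0.148)/D = (2.552223−16.240275·0.148)/62.080512 = 0.002395
w* = 0.042751·g + 0.002395·h:
  w_0 = 0.042751·2.0033 + 0.002395·22.2303 = 0.1389  (Ford)
  w_1 = 0.042751·3.4570 + 0.002395·24.0511 = 0.2054  (Qualcomm)
  w_2 = 0.042751·4.4460 + 0.002395·26.5433 = 0.2536  (Walmart)
  w_3 = 0.042751·6.0489 + 0.002395·29.6980 = 0.3297  (Starbucks)
  w_4 = 0.042751·0.4932 + 0.002395·19.3214 = 0.0674  (Alcoa)
  w_5 = 0.042751·-0.2081 + 0.002395·5.8199 = 0.0050  (Exxon)
Σw_i=1.0000  μᵀw=0.1480
σ²=wᵀΣw=λ₁·μ_p+λ₂ = 0.042751·0.148 + 0.002395 = 0.008722 ≈ 0.0087

Starbucks (0.3297)


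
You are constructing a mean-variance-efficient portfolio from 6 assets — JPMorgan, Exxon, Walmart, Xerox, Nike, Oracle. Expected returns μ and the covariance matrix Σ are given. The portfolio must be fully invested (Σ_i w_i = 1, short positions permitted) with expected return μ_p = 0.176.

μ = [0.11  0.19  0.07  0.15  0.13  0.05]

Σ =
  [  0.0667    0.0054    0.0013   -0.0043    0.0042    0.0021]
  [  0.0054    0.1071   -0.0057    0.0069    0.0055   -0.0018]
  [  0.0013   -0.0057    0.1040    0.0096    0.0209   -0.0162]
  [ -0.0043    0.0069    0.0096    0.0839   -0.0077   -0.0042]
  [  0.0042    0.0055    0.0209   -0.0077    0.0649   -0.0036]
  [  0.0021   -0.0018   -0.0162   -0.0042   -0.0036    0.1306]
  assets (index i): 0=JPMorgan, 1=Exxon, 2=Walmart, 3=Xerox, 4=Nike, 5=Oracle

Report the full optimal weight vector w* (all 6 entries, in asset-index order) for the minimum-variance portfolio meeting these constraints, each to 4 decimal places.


p=Σ⁻¹μ = [1.5073  1.4960  0.2479  1.9195  1.9558  0.5256]
q=Σ⁻¹𝟙 = [13.9150  7.6621  7.3983  12.8584  13.5142  9.2426]
a=μᵀp=1.035851  b=𝟙ᵀp=7.652075  c=𝟙ᵀq=64.590641  D=ac−b²=8.352019
λ₁=(c·0.176−b)/D = (64.590641·0.176−7.652075)/8.352019 = 0.444908
λ₂=(a−b·0.176)/D = (1.035851−7.652075·0.176)/8.352019 = -0.037226
w* = 0.444908·p + -0.037226·q:
  w_0 = 0.444908·1.5073 + -0.037226·13.9150 = 0.1526  (JPMorgan)
  w_1 = 0.444908·1.4960 + -0.037226·7.6621 = 0.3803  (Exxon)
  w_2 = 0.444908·0.2479 + -0.037226·7.3983 = -0.1651  (Walmart)
  w_3 = 0.444908·1.9195 + -0.037226·12.8584 = 0.3753  (Xerox)
  w_4 = 0.444908·1.9558 + -0.037226·13.5142 = 0.3671  (Nike)
  w_5 = 0.444908·0.5256 + -0.037226·9.2426 = -0.1102  (Oracle)
Σw_i=1.0000  μᵀw=0.1760
σ²=wᵀΣw=λ₁·μ_p+λ₂ = 0.444908·0.176 + -0.037226 = 0.041078 ≈ 0.0411

0.1526  0.3803  -0.1651  0.3753  0.3671  -0.1102


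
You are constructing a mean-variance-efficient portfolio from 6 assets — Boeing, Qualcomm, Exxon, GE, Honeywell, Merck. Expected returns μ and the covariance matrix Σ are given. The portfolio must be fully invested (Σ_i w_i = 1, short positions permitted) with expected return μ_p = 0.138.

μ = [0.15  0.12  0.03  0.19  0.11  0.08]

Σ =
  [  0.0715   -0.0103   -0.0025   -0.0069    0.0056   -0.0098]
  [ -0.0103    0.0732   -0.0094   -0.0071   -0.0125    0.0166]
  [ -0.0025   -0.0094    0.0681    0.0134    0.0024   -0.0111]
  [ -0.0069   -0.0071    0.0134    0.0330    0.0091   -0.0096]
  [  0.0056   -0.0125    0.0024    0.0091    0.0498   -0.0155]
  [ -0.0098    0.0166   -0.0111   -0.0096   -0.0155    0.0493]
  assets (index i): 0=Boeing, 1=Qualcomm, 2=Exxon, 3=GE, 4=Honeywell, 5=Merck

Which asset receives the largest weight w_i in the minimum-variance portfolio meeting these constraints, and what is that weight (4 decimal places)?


GE (0.3483)

p=Σ⁻¹μ = [3.4911  2.3967  -0.0563  7.4824  2.1867  3.6415]
q=Σ⁻¹𝟙 = [23.8581  18.5621  16.1861  36.4360  26.3874  37.8121]
a=μᵀp=2.763102  b=𝟙ᵀp=19.142167  c=𝟙ᵀq=159.241710  D=ac−b²=73.578549
λ₁=(c·0.138−b)/D = (159.241710·0.138−19.142167)/73.578549 = 0.038506
λ₂=(a−b·0.138)/D = (2.763102−19.142167·0.138)/73.578549 = 0.001651
w* = 0.038506·p + 0.001651·q:
  w_0 = 0.038506·3.4911 + 0.001651·23.8581 = 0.1738  (Boeing)
  w_1 = 0.038506·2.3967 + 0.001651·18.5621 = 0.1229  (Qualcomm)
  w_2 = 0.038506·-0.0563 + 0.001651·16.1861 = 0.0246  (Exxon)
  w_3 = 0.038506·7.4824 + 0.001651·36.4360 = 0.3483  (GE)
  w_4 = 0.038506·2.1867 + 0.001651·26.3874 = 0.1278  (Honeywell)
  w_5 = 0.038506·3.6415 + 0.001651·37.8121 = 0.2026  (Merck)
Σw_i=1.0000  μᵀw=0.1380
σ²=wᵀΣw=λ₁·μ_p+λ₂ = 0.038506·0.138 + 0.001651 = 0.006965 ≈ 0.0070


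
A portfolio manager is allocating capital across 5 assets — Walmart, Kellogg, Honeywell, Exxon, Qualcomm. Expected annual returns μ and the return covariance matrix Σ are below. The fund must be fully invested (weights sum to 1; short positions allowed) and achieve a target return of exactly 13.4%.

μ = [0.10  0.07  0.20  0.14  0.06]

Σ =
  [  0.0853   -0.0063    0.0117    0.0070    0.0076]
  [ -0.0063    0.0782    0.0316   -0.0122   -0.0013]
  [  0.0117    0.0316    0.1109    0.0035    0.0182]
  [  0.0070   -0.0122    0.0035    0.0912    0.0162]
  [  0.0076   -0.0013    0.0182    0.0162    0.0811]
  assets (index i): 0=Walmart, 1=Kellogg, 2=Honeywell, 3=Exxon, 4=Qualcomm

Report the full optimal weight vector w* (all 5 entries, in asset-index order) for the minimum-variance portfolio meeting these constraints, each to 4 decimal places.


0.2036  0.1642  0.2807  0.3115  0.0400

x=Σ⁻¹μ = [0.8876  0.5980  1.4866  1.4834  0.0363]
y=Σ⁻¹𝟙 = [10.8907  14.6843  1.8709  10.4149  9.0450]
a=μᵀx=0.637804  b=𝟙ᵀx=4.491933  c=𝟙ᵀy=46.905737  D=ac−b²=9.739212
λ₁=(c·0.134−b)/D = (46.905737·0.134−4.491933)/9.739212 = 0.184146
λ₂=(a−b·0.134)/D = (0.637804−4.491933·0.134)/9.739212 = 0.003685
w* = 0.184146·x + 0.003685·y:
  w_0 = 0.184146·0.8876 + 0.003685·10.8907 = 0.2036  (Walmart)
  w_1 = 0.184146·0.5980 + 0.003685·14.6843 = 0.1642  (Kellogg)
  w_2 = 0.184146·1.4866 + 0.003685·1.8709 = 0.2807  (Honeywell)
  w_3 = 0.184146·1.4834 + 0.003685·10.4149 = 0.3115  (Exxon)
  w_4 = 0.184146·0.0363 + 0.003685·9.0450 = 0.0400  (Qualcomm)
Σw_i=1.0000  μᵀw=0.1340
σ²=wᵀΣw=λ₁·μ_p+λ₂ = 0.184146·0.134 + 0.003685 = 0.028360 ≈ 0.0284


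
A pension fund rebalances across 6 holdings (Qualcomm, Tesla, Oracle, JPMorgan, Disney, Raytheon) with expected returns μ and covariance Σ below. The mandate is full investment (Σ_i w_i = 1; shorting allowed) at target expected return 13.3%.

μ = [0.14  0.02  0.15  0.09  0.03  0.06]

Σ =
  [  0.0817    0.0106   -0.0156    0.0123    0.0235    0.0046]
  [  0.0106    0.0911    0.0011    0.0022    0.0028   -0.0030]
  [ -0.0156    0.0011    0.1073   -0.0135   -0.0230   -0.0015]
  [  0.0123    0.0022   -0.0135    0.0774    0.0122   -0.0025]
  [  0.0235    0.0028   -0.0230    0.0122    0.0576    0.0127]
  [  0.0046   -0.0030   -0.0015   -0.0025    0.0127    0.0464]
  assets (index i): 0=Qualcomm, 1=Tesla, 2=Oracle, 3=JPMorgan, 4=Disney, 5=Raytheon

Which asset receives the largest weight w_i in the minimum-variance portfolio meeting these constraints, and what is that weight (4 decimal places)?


u=Σ⁻¹μ = [1.8139  -0.0017  1.8294  1.2379  -0.0256  1.2460]
v=Σ⁻¹𝟙 = [7.0635  9.8960  14.9056  12.6740  13.0584  19.0818]
a=μᵀu=0.713731  b=𝟙ᵀu=6.099973  c=𝟙ᵀv=76.679389  D=ac−b²=17.518810
λ₁=(c·0.133−b)/D = (76.679389·0.133−6.099973)/17.518810 = 0.233942
λ₂=(a−b·0.133)/D = (0.713731−6.099973·0.133)/17.518810 = -0.005569
w* = 0.233942·u + -0.005569·v:
  w_0 = 0.233942·1.8139 + -0.005569·7.0635 = 0.3850  (Qualcomm)
  w_1 = 0.233942·-0.0017 + -0.005569·9.8960 = -0.0555  (Tesla)
  w_2 = 0.233942·1.8294 + -0.005569·14.9056 = 0.3450  (Oracle)
  w_3 = 0.233942·1.2379 + -0.005569·12.6740 = 0.2190  (JPMorgan)
  w_4 = 0.233942·-0.0256 + -0.005569·13.0584 = -0.0787  (Disney)
  w_5 = 0.233942·1.2460 + -0.005569·19.0818 = 0.1852  (Raytheon)
Σw_i=1.0000  μᵀw=0.1330
σ²=wᵀΣw=λ₁·μ_p+λ₂ = 0.233942·0.133 + -0.005569 = 0.025545 ≈ 0.0255

Qualcomm (0.3850)


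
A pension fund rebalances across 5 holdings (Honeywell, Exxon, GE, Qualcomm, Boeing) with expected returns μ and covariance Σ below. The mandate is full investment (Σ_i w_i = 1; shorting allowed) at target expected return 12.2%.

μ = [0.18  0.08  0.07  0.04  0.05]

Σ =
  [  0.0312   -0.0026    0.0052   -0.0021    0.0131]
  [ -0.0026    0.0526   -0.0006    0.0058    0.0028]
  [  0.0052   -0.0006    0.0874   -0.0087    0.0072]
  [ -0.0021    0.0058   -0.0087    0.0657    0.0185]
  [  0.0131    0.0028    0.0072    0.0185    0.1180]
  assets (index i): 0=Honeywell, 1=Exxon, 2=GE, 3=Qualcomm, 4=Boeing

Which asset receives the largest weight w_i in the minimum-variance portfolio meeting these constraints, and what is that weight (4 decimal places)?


g=Σ⁻¹μ = [6.0709  1.7580  0.5747  0.8536  -0.4608]
h=Σ⁻¹𝟙 = [32.2865  18.9351  11.1045  15.6843  1.3044]
a=μᵀg=1.284727  b=𝟙ᵀg=8.796274  c=𝟙ᵀh=79.314702  D=ac−b²=24.523283
λ₁=(c·0.122−b)/D = (79.314702·0.122−8.796274)/24.523283 = 0.035889
λ₂=(a−b·0.122)/D = (1.284727−8.796274·0.122)/24.523283 = 0.008628
w* = 0.035889·g + 0.008628·h:
  w_0 = 0.035889·6.0709 + 0.008628·32.2865 = 0.4964  (Honeywell)
  w_1 = 0.035889·1.7580 + 0.008628·18.9351 = 0.2265  (Exxon)
  w_2 = 0.035889·0.5747 + 0.008628·11.1045 = 0.1164  (GE)
  w_3 = 0.035889·0.8536 + 0.008628·15.6843 = 0.1660  (Qualcomm)
  w_4 = 0.035889·-0.4608 + 0.008628·1.3044 = -0.0053  (Boeing)
Σw_i=1.0000  μᵀw=0.1220
σ²=wᵀΣw=λ₁·μ_p+λ₂ = 0.035889·0.122 + 0.008628 = 0.013006 ≈ 0.0130

Honeywell (0.4964)
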